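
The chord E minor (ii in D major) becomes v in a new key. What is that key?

A minor

The numeral v denotes a minor triad on scale degree 5. With E on degree 5, the tonic of the new key is A.
Degree 5 carries a minor triad in natural-minor keys, so the destination is A minor.
Check: the diatonic triads of A minor (natural minor) are Am (i), Bdim (ii°), C (III), Dm (iv), Em (v), F (VI), G (VII) — E minor is indeed v.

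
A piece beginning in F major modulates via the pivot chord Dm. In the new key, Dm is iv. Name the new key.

A minor

The numeral iv denotes a minor triad on scale degree 4. With D on degree 4, the tonic of the new key is A.
Degree 4 carries a minor triad in minor keys, so the destination is A minor.
Check: the diatonic triads of A minor (natural minor) are Am (i), Bdim (ii°), C (III), Dm (iv), Em (v), F (VI), G (VII) — Dm is indeed iv.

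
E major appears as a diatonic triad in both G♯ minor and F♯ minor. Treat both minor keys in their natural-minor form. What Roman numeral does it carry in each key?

The scale of G♯ minor (natural minor) is G♯ A♯ B C♯ D♯ E F♯; E is degree 6, and the triad built there (E-G♯-B) is major, so it is VI.
The scale of F♯ minor (natural minor) is F♯ G♯ A B C♯ D E; E is degree 7, and the triad built there (E-G♯-B) is major, so it is VII.

VI in G♯ minor; VII in F♯ minor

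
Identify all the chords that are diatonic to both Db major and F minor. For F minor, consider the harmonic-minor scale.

Db, Fm, Bbm

Triads in Db major: Db (I), Ebm (ii), Fm (iii), Gb (IV), Ab (V), Bbm (vi), Cdim (vii°).
Triads in F minor (harmonic minor): Fm (i), Gdim (ii°), Abaug (III+), Bbm (iv), C (V), Db (VI), Edim (vii°).
Shared triads with their functions: Db (I in Db major, VI in F minor); Fm (iii in Db major, i in F minor); Bbm (vi in Db major, iv in F minor).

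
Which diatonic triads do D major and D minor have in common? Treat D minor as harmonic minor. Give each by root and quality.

A, C#dim

Triads in D major: D (I), Em (ii), F#m (iii), G (IV), A (V), Bm (vi), C#dim (vii°).
Triads in D minor (harmonic minor): Dm (i), Edim (ii°), Faug (III+), Gm (iv), A (V), Bb (VI), C#dim (vii°).
Shared triads with their functions: A (V in D major, V in D minor); C#dim (vii° in D major, vii° in D minor).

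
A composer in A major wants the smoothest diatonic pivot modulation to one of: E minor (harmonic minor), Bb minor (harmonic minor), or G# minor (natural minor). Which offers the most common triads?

G# minor

Triads of A major: A major (I), B minor (ii), C# minor (iii), D major (IV), E major (V), F# minor (vi), G# diminished (vii°).
E minor (harmonic minor) shares 0: none.
Bb minor (harmonic minor) shares 0: none.
G# minor (natural minor) shares 2: C#m, E.
The most common triads (2) are shared with G# minor.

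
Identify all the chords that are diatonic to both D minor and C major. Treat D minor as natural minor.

Dm, F, Am, C

Triads in D minor (natural minor): Dm (i), Edim (ii°), F (III), Gm (iv), Am (v), Bb (VI), C (VII).
Triads in C major: C (I), Dm (ii), Em (iii), F (IV), G (V), Am (vi), Bdim (vii°).
Shared triads with their functions: Dm (i in D minor, ii in C major); F (III in D minor, IV in C major); Am (v in D minor, vi in C major); C (VII in D minor, I in C major).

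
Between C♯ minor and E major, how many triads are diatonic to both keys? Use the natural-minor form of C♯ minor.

7

Diatonic triads of C♯ minor (natural minor): C♯m (i), D♯dim (ii°), E (III), F♯m (iv), G♯m (v), A (VI), B (VII).
Diatonic triads of E major: E (I), F♯m (ii), G♯m (iii), A (IV), B (V), C♯m (vi), D♯dim (vii°).
Matching root and quality in both lists: C♯m, D♯dim, E, F♯m, G♯m, A, B.
That gives 7 common triads.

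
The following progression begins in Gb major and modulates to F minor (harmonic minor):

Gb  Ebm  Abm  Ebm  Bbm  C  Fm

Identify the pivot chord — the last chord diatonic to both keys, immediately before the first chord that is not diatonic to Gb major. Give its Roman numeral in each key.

Chords diatonic to Gb major: Gb, Abm, Bbm, Cb, Db, Ebm, Fdim.
Reading the progression, the first chord not in that set is C, so the modulation leaves Gb major there.
The chord immediately before C is Bbm, which is diatonic to both keys: iii in Gb major and iv in F minor.

Bbm — iii in Gb major, iv in F minor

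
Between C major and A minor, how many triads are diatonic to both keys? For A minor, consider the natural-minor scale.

Diatonic triads of C major: C (I), Dm (ii), Em (iii), F (IV), G (V), Am (vi), Bdim (vii°).
Diatonic triads of A minor (natural minor): Am (i), Bdim (ii°), C (III), Dm (iv), Em (v), F (VI), G (VII).
Matching root and quality in both lists: C, Dm, Em, F, G, Am, Bdim.
That gives 7 common triads.

7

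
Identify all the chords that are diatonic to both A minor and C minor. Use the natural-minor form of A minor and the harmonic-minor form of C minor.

Bdim, G

Triads in A minor (natural minor): A minor (i), B diminished (ii°), C major (III), D minor (iv), E minor (v), F major (VI), G major (VII).
Triads in C minor (harmonic minor): C minor (i), D diminished (ii°), Eb augmented (III+), F minor (iv), G major (V), Ab major (VI), B diminished (vii°).
Shared triads with their functions: B diminished (ii° in A minor, vii° in C minor); G major (VII in A minor, V in C minor).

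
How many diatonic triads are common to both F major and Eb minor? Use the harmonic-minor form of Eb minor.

Diatonic triads of F major: F major (I), G minor (ii), A minor (iii), Bb major (IV), C major (V), D minor (vi), E diminished (vii°).
Diatonic triads of Eb minor (harmonic minor): Eb minor (i), F diminished (ii°), Gb augmented (III+), Ab minor (iv), Bb major (V), Cb major (VI), D diminished (vii°).
Matching root and quality in both lists: Bb major.
That gives 1 common triad.

1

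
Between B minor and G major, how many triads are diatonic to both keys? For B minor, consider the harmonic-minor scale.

Diatonic triads of B minor (harmonic minor): Bm (i), C#dim (ii°), Daug (III+), Em (iv), F# (V), G (VI), A#dim (vii°).
Diatonic triads of G major: G (I), Am (ii), Bm (iii), C (IV), D (V), Em (vi), F#dim (vii°).
Matching root and quality in both lists: Bm, Em, G.
That gives 3 common triads.

3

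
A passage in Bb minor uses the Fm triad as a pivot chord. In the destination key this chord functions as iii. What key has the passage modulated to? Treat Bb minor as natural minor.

The numeral iii denotes a minor triad on scale degree 3. With F on degree 3, the tonic of the new key is Db.
Degree 3 carries a minor triad in major keys, so the destination is Db major.
Check: the diatonic triads of Db major are Db (I), Ebm (ii), Fm (iii), Gb (IV), Ab (V), Bbm (vi), Cdim (vii°) — Fm is indeed iii.

Db major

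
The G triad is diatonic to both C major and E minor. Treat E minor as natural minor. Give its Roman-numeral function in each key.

The scale of C major is C D E F G A B; G is degree 5, and the triad built there (G-B-D) is major, so it is V.
The scale of E minor (natural minor) is E F# G A B C D; G is degree 3, and the triad built there (G-B-D) is major, so it is III.

V in C major; III in E minor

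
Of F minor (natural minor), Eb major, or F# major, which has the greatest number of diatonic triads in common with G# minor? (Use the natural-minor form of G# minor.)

F# major

Triads of G# minor (natural minor): G# minor (i), A# diminished (ii°), B major (III), C# minor (iv), D# minor (v), E major (VI), F# major (VII).
F minor (natural minor) shares 0: none.
Eb major shares 0: none.
F# major shares 4: G#m, B, D#m, F#.
The most common triads (4) are shared with F# major.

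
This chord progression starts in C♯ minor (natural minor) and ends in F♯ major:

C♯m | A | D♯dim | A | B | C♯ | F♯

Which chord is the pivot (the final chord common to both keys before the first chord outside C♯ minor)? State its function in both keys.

B — VII in C♯ minor, IV in F♯ major

Chords diatonic to C♯ minor: C♯m, D♯dim, E, F♯m, G♯m, A, B.
Reading the progression, the first chord not in that set is C♯, so the modulation leaves C♯ minor there.
The chord immediately before C♯ is B, which is diatonic to both keys: VII in C♯ minor and IV in F♯ major.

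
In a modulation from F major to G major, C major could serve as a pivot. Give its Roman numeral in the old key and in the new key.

The scale of F major is F G A Bb C D E; C is degree 5, and the triad built there (C-E-G) is major, so it is V.
The scale of G major is G A B C D E F#; C is degree 4, and the triad built there (C-E-G) is major, so it is IV.

V in F major; IV in G major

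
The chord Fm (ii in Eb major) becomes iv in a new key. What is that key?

The numeral iv denotes a minor triad on scale degree 4. With F on degree 4, the tonic of the new key is C.
Degree 4 carries a minor triad in minor keys, so the destination is C minor.
Check: the diatonic triads of C minor (natural minor) are Cm (i), Ddim (ii°), Eb (III), Fm (iv), Gm (v), Ab (VI), Bb (VII) — Fm is indeed iv.

C minor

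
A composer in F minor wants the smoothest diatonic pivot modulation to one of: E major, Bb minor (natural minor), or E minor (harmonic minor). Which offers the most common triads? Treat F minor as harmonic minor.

Triads of F minor (harmonic minor): F minor (i), G diminished (ii°), Ab augmented (III+), Bb minor (iv), C major (V), Db major (VI), E diminished (vii°).
E major shares 0: none.
Bb minor (natural minor) shares 3: Fm, Bbm, Db.
E minor (harmonic minor) shares 1: C.
The most common triads (3) are shared with Bb minor.

Bb minor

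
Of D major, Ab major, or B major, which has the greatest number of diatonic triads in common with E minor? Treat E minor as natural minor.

D major

Triads of E minor (natural minor): Em (i), F#dim (ii°), G (III), Am (iv), Bm (v), C (VI), D (VII).
D major shares 4: Em, G, Bm, D.
Ab major shares 0: none.
B major shares 0: none.
The most common triads (4) are shared with D major.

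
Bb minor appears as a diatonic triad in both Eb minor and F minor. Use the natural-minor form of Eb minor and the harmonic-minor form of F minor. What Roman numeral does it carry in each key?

v in Eb minor; iv in F minor

The scale of Eb minor (natural minor) is Eb F Gb Ab Bb Cb Db; Bb is degree 5, and the triad built there (Bb-Db-F) is minor, so it is v.
The scale of F minor (harmonic minor) is F G Ab Bb C Db E; Bb is degree 4, and the triad built there (Bb-Db-F) is minor, so it is iv.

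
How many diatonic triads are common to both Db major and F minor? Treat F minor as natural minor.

4

Diatonic triads of Db major: Db (I), Ebm (ii), Fm (iii), Gb (IV), Ab (V), Bbm (vi), Cdim (vii°).
Diatonic triads of F minor (natural minor): Fm (i), Gdim (ii°), Ab (III), Bbm (iv), Cm (v), Db (VI), Eb (VII).
Matching root and quality in both lists: Db, Fm, Ab, Bbm.
That gives 4 common triads.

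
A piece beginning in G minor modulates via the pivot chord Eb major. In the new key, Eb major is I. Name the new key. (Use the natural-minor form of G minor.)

Eb major

The numeral I denotes a major triad on scale degree 1. With Eb on degree 1, the tonic of the new key is Eb.
Degree 1 carries a major triad in major keys, so the destination is Eb major.
Check: the diatonic triads of Eb major are Eb (I), Fm (ii), Gm (iii), Ab (IV), Bb (V), Cm (vi), Ddim (vii°) — Eb major is indeed I.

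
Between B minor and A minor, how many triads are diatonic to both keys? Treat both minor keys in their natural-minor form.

2

Diatonic triads of B minor (natural minor): B minor (i), C# diminished (ii°), D major (III), E minor (iv), F# minor (v), G major (VI), A major (VII).
Diatonic triads of A minor (natural minor): A minor (i), B diminished (ii°), C major (III), D minor (iv), E minor (v), F major (VI), G major (VII).
Matching root and quality in both lists: E minor, G major.
That gives 2 common triads.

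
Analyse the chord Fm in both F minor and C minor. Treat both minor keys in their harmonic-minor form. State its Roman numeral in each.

i in F minor; iv in C minor

The scale of F minor (harmonic minor) is F G Ab Bb C Db E; F is degree 1, and the triad built there (F-Ab-C) is minor, so it is i.
The scale of C minor (harmonic minor) is C D Eb F G Ab B; F is degree 4, and the triad built there (F-Ab-C) is minor, so it is iv.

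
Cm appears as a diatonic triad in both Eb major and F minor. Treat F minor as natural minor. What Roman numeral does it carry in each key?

vi in Eb major; v in F minor

The scale of Eb major is Eb F G Ab Bb C D; C is degree 6, and the triad built there (C-Eb-G) is minor, so it is vi.
The scale of F minor (natural minor) is F G Ab Bb C Db Eb; C is degree 5, and the triad built there (C-Eb-G) is minor, so it is v.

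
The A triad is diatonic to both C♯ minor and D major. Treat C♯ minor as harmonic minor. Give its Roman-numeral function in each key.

VI in C♯ minor; V in D major

The scale of C♯ minor (harmonic minor) is C♯ D♯ E F♯ G♯ A B♯; A is degree 6, and the triad built there (A-C♯-E) is major, so it is VI.
The scale of D major is D E F♯ G A B C♯; A is degree 5, and the triad built there (A-C♯-E) is major, so it is V.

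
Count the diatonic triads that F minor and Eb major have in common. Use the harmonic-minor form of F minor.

Diatonic triads of F minor (harmonic minor): Fm (i), Gdim (ii°), Abaug (III+), Bbm (iv), C (V), Db (VI), Edim (vii°).
Diatonic triads of Eb major: Eb (I), Fm (ii), Gm (iii), Ab (IV), Bb (V), Cm (vi), Ddim (vii°).
Matching root and quality in both lists: Fm.
That gives 1 common triad.

1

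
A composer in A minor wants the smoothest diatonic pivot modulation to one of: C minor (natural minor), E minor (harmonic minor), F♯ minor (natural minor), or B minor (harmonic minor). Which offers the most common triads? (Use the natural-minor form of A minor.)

E minor

Triads of A minor (natural minor): Am (i), Bdim (ii°), C (III), Dm (iv), Em (v), F (VI), G (VII).
C minor (natural minor) shares 0: none.
E minor (harmonic minor) shares 3: Am, C, Em.
F♯ minor (natural minor) shares 0: none.
B minor (harmonic minor) shares 2: Em, G.
The most common triads (3) are shared with E minor.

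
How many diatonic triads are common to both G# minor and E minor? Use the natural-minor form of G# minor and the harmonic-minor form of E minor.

Diatonic triads of G# minor (natural minor): G#m (i), A#dim (ii°), B (III), C#m (iv), D#m (v), E (VI), F# (VII).
Diatonic triads of E minor (harmonic minor): Em (i), F#dim (ii°), Gaug (III+), Am (iv), B (V), C (VI), D#dim (vii°).
Matching root and quality in both lists: B.
That gives 1 common triad.

1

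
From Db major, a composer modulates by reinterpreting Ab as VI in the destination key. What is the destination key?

C minor

The numeral VI denotes a major triad on scale degree 6. With Ab on degree 6, the tonic of the new key is C.
Degree 6 carries a major triad in minor keys, so the destination is C minor.
Check: the diatonic triads of C minor (natural minor) are Cm (i), Ddim (ii°), Eb (III), Fm (iv), Gm (v), Ab (VI), Bb (VII) — Ab is indeed VI.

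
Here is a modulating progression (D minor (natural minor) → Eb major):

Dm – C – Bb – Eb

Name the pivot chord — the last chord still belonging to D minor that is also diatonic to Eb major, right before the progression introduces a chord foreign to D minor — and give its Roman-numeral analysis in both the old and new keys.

Chords diatonic to D minor: Dm, Edim, F, Gm, Am, Bb, C.
Reading the progression, the first chord not in that set is Eb, so the modulation leaves D minor there.
The chord immediately before Eb is Bb, which is diatonic to both keys: VI in D minor and V in Eb major.

Bb — VI in D minor, V in Eb major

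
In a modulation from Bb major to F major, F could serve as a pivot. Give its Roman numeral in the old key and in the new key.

The scale of Bb major is Bb C D Eb F G A; F is degree 5, and the triad built there (F-A-C) is major, so it is V.
The scale of F major is F G A Bb C D E; F is degree 1, and the triad built there (F-A-C) is major, so it is I.

V in Bb major; I in F major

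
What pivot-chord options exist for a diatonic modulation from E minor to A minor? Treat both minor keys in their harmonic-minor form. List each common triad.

Am

Triads in E minor (harmonic minor): Em (i), F#dim (ii°), Gaug (III+), Am (iv), B (V), C (VI), D#dim (vii°).
Triads in A minor (harmonic minor): Am (i), Bdim (ii°), Caug (III+), Dm (iv), E (V), F (VI), G#dim (vii°).
Shared triads with their functions: Am (iv in E minor, i in A minor).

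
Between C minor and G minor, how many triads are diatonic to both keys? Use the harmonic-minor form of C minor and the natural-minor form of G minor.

Diatonic triads of C minor (harmonic minor): Cm (i), Ddim (ii°), Ebaug (III+), Fm (iv), G (V), Ab (VI), Bdim (vii°).
Diatonic triads of G minor (natural minor): Gm (i), Adim (ii°), Bb (III), Cm (iv), Dm (v), Eb (VI), F (VII).
Matching root and quality in both lists: Cm.
That gives 1 common triad.

1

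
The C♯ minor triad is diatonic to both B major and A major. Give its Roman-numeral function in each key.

ii in B major; iii in A major

The scale of B major is B C♯ D♯ E F♯ G♯ A♯; C♯ is degree 2, and the triad built there (C♯-E-G♯) is minor, so it is ii.
The scale of A major is A B C♯ D E F♯ G♯; C♯ is degree 3, and the triad built there (C♯-E-G♯) is minor, so it is iii.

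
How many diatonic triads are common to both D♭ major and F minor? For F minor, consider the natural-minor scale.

4

Diatonic triads of D♭ major: D♭ (I), E♭m (ii), Fm (iii), G♭ (IV), A♭ (V), B♭m (vi), Cdim (vii°).
Diatonic triads of F minor (natural minor): Fm (i), Gdim (ii°), A♭ (III), B♭m (iv), Cm (v), D♭ (VI), E♭ (VII).
Matching root and quality in both lists: D♭, Fm, A♭, B♭m.
That gives 4 common triads.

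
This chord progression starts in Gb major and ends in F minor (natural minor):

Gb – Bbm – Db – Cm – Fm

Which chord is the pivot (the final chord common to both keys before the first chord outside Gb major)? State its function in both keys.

Chords diatonic to Gb major: Gb, Abm, Bbm, Cb, Db, Ebm, Fdim.
Reading the progression, the first chord not in that set is Cm, so the modulation leaves Gb major there.
The chord immediately before Cm is Db, which is diatonic to both keys: V in Gb major and VI in F minor.

Db — V in Gb major, VI in F minor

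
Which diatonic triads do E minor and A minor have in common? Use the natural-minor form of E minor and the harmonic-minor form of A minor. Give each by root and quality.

Triads in E minor (natural minor): E minor (i), F# diminished (ii°), G major (III), A minor (iv), B minor (v), C major (VI), D major (VII).
Triads in A minor (harmonic minor): A minor (i), B diminished (ii°), C augmented (III+), D minor (iv), E major (V), F major (VI), G# diminished (vii°).
Shared triads with their functions: A minor (iv in E minor, i in A minor).

Am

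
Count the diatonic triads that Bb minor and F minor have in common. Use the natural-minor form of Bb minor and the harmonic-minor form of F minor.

3

Diatonic triads of Bb minor (natural minor): Bbm (i), Cdim (ii°), Db (III), Ebm (iv), Fm (v), Gb (VI), Ab (VII).
Diatonic triads of F minor (harmonic minor): Fm (i), Gdim (ii°), Abaug (III+), Bbm (iv), C (V), Db (VI), Edim (vii°).
Matching root and quality in both lists: Bbm, Db, Fm.
That gives 3 common triads.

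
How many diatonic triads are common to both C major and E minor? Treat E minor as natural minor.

Diatonic triads of C major: C (I), Dm (ii), Em (iii), F (IV), G (V), Am (vi), Bdim (vii°).
Diatonic triads of E minor (natural minor): Em (i), F#dim (ii°), G (III), Am (iv), Bm (v), C (VI), D (VII).
Matching root and quality in both lists: C, Em, G, Am.
That gives 4 common triads.

4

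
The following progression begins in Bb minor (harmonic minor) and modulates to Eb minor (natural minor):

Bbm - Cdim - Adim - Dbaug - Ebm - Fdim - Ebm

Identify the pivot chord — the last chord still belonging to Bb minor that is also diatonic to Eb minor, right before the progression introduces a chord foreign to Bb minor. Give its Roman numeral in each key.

Chords diatonic to Bb minor: Bbm, Cdim, Dbaug, Ebm, F, Gb, Adim.
Reading the progression, the first chord not in that set is Fdim, so the modulation leaves Bb minor there.
The chord immediately before Fdim is Ebm, which is diatonic to both keys: iv in Bb minor and i in Eb minor.

Ebm — iv in Bb minor, i in Eb minor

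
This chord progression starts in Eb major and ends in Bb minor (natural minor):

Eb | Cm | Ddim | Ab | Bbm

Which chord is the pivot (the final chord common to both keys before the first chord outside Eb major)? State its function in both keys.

Chords diatonic to Eb major: Eb, Fm, Gm, Ab, Bb, Cm, Ddim.
Reading the progression, the first chord not in that set is Bbm, so the modulation leaves Eb major there.
The chord immediately before Bbm is Ab, which is diatonic to both keys: IV in Eb major and VII in Bb minor.

Ab — IV in Eb major, VII in Bb minor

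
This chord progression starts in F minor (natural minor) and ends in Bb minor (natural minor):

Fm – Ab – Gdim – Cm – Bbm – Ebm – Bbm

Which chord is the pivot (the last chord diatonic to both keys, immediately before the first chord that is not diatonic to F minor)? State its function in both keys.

Chords diatonic to F minor: Fm, Gdim, Ab, Bbm, Cm, Db, Eb.
Reading the progression, the first chord not in that set is Ebm, so the modulation leaves F minor there.
The chord immediately before Ebm is Bbm, which is diatonic to both keys: iv in F minor and i in Bb minor.

Bbm — iv in F minor, i in Bb minor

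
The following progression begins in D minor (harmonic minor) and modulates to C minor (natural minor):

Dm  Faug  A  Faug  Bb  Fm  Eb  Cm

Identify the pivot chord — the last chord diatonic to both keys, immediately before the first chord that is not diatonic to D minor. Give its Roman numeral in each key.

Chords diatonic to D minor: Dm, Edim, Faug, Gm, A, Bb, C#dim.
Reading the progression, the first chord not in that set is Fm, so the modulation leaves D minor there.
The chord immediately before Fm is Bb, which is diatonic to both keys: VI in D minor and VII in C minor.

Bb — VI in D minor, VII in C minor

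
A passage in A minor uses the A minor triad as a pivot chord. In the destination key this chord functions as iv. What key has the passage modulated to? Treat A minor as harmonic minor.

The numeral iv denotes a minor triad on scale degree 4. With A on degree 4, the tonic of the new key is E.
Degree 4 carries a minor triad in minor keys, so the destination is E minor.
Check: the diatonic triads of E minor (natural minor) are Em (i), F#dim (ii°), G (III), Am (iv), Bm (v), C (VI), D (VII) — A minor is indeed iv.

E minor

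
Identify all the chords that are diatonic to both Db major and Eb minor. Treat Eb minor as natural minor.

Triads in Db major: Db major (I), Eb minor (ii), F minor (iii), Gb major (IV), Ab major (V), Bb minor (vi), C diminished (vii°).
Triads in Eb minor (natural minor): Eb minor (i), F diminished (ii°), Gb major (III), Ab minor (iv), Bb minor (v), Cb major (VI), Db major (VII).
Shared triads with their functions: Db major (I in Db major, VII in Eb minor); Eb minor (ii in Db major, i in Eb minor); Gb major (IV in Db major, III in Eb minor); Bb minor (vi in Db major, v in Eb minor).

Db, Ebm, Gb, Bbm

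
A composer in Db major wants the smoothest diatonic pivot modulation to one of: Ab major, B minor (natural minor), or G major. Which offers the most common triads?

Ab major

Triads of Db major: Db major (I), Eb minor (ii), F minor (iii), Gb major (IV), Ab major (V), Bb minor (vi), C diminished (vii°).
Ab major shares 4: Db, Fm, Ab, Bbm.
B minor (natural minor) shares 0: none.
G major shares 0: none.
The most common triads (4) are shared with Ab major.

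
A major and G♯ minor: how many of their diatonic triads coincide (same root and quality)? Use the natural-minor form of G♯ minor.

2

Diatonic triads of A major: A major (I), B minor (ii), C♯ minor (iii), D major (IV), E major (V), F♯ minor (vi), G♯ diminished (vii°).
Diatonic triads of G♯ minor (natural minor): G♯ minor (i), A♯ diminished (ii°), B major (III), C♯ minor (iv), D♯ minor (v), E major (VI), F♯ major (VII).
Matching root and quality in both lists: C♯ minor, E major.
That gives 2 common triads.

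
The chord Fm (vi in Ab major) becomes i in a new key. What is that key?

F minor

The numeral i denotes a minor triad on scale degree 1. With F on degree 1, the tonic of the new key is F.
Degree 1 carries a minor triad in minor keys, so the destination is F minor.
Check: the diatonic triads of F minor (natural minor) are Fm (i), Gdim (ii°), Ab (III), Bbm (iv), Cm (v), Db (VI), Eb (VII) — Fm is indeed i.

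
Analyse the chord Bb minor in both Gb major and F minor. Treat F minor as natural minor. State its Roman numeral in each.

The scale of Gb major is Gb Ab Bb Cb Db Eb F; Bb is degree 3, and the triad built there (Bb-Db-F) is minor, so it is iii.
The scale of F minor (natural minor) is F G Ab Bb C Db Eb; Bb is degree 4, and the triad built there (Bb-Db-F) is minor, so it is iv.

iii in Gb major; iv in F minor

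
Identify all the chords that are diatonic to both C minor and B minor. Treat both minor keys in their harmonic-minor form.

Triads in C minor (harmonic minor): Cm (i), Ddim (ii°), Ebaug (III+), Fm (iv), G (V), Ab (VI), Bdim (vii°).
Triads in B minor (harmonic minor): Bm (i), C#dim (ii°), Daug (III+), Em (iv), F# (V), G (VI), A#dim (vii°).
Shared triads with their functions: G (V in C minor, VI in B minor).

G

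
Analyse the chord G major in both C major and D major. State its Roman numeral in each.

The scale of C major is C D E F G A B; G is degree 5, and the triad built there (G-B-D) is major, so it is V.
The scale of D major is D E F♯ G A B C♯; G is degree 4, and the triad built there (G-B-D) is major, so it is IV.

V in C major; IV in D major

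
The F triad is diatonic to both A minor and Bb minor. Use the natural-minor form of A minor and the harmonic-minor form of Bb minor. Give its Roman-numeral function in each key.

VI in A minor; V in Bb minor

The scale of A minor (natural minor) is A B C D E F G; F is degree 6, and the triad built there (F-A-C) is major, so it is VI.
The scale of Bb minor (harmonic minor) is Bb C Db Eb F Gb A; F is degree 5, and the triad built there (F-A-C) is major, so it is V.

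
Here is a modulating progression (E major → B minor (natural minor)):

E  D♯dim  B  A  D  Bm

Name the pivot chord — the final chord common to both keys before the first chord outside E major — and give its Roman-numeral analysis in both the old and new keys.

Chords diatonic to E major: E, F♯m, G♯m, A, B, C♯m, D♯dim.
Reading the progression, the first chord not in that set is D, so the modulation leaves E major there.
The chord immediately before D is A, which is diatonic to both keys: IV in E major and VII in B minor.

A — IV in E major, VII in B minor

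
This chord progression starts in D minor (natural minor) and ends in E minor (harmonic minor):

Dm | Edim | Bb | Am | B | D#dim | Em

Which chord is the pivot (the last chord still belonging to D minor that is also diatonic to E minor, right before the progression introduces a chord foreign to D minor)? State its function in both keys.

Am — v in D minor, iv in E minor

Chords diatonic to D minor: Dm, Edim, F, Gm, Am, Bb, C.
Reading the progression, the first chord not in that set is B, so the modulation leaves D minor there.
The chord immediately before B is Am, which is diatonic to both keys: v in D minor and iv in E minor.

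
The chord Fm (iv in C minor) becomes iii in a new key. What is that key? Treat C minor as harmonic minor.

The numeral iii denotes a minor triad on scale degree 3. With F on degree 3, the tonic of the new key is Db.
Degree 3 carries a minor triad in major keys, so the destination is Db major.
Check: the diatonic triads of Db major are Db (I), Ebm (ii), Fm (iii), Gb (IV), Ab (V), Bbm (vi), Cdim (vii°) — Fm is indeed iii.

Db major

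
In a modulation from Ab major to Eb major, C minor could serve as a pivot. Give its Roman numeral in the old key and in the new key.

The scale of Ab major is Ab Bb C Db Eb F G; C is degree 3, and the triad built there (C-Eb-G) is minor, so it is iii.
The scale of Eb major is Eb F G Ab Bb C D; C is degree 6, and the triad built there (C-Eb-G) is minor, so it is vi.

iii in Ab major; vi in Eb major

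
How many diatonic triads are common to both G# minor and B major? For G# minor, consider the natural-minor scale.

7

Diatonic triads of G# minor (natural minor): G# minor (i), A# diminished (ii°), B major (III), C# minor (iv), D# minor (v), E major (VI), F# major (VII).
Diatonic triads of B major: B major (I), C# minor (ii), D# minor (iii), E major (IV), F# major (V), G# minor (vi), A# diminished (vii°).
Matching root and quality in both lists: G# minor, A# diminished, B major, C# minor, D# minor, E major, F# major.
That gives 7 common triads.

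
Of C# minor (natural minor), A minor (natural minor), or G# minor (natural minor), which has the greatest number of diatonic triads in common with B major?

G# minor

Triads of B major: B (I), C#m (ii), D#m (iii), E (IV), F# (V), G#m (vi), A#dim (vii°).
C# minor (natural minor) shares 4: B, C#m, E, G#m.
A minor (natural minor) shares 0: none.
G# minor (natural minor) shares 7: B, C#m, D#m, E, F#, G#m, A#dim.
The most common triads (7) are shared with G# minor.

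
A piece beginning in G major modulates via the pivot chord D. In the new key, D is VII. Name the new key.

E minor

The numeral VII denotes a major triad on scale degree 7. With D on degree 7, the tonic of the new key is E.
Degree 7 carries a major triad in natural-minor keys, so the destination is E minor.
Check: the diatonic triads of E minor (natural minor) are Em (i), F#dim (ii°), G (III), Am (iv), Bm (v), C (VI), D (VII) — D is indeed VII.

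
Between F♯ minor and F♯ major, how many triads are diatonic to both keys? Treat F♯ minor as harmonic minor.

2

Diatonic triads of F♯ minor (harmonic minor): F♯m (i), G♯dim (ii°), Aaug (III+), Bm (iv), C♯ (V), D (VI), E♯dim (vii°).
Diatonic triads of F♯ major: F♯ (I), G♯m (ii), A♯m (iii), B (IV), C♯ (V), D♯m (vi), E♯dim (vii°).
Matching root and quality in both lists: C♯, E♯dim.
That gives 2 common triads.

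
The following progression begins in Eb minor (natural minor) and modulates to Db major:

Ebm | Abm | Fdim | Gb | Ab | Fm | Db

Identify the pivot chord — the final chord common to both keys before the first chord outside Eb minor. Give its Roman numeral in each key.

Gb — III in Eb minor, IV in Db major

Chords diatonic to Eb minor: Ebm, Fdim, Gb, Abm, Bbm, Cb, Db.
Reading the progression, the first chord not in that set is Ab, so the modulation leaves Eb minor there.
The chord immediately before Ab is Gb, which is diatonic to both keys: III in Eb minor and IV in Db major.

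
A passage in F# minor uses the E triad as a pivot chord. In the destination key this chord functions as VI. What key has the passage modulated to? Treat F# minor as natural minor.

G# minor

The numeral VI denotes a major triad on scale degree 6. With E on degree 6, the tonic of the new key is G#.
Degree 6 carries a major triad in minor keys, so the destination is G# minor.
Check: the diatonic triads of G# minor (natural minor) are G#m (i), A#dim (ii°), B (III), C#m (iv), D#m (v), E (VI), F# (VII) — E is indeed VI.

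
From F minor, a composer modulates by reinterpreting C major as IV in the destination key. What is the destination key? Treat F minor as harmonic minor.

The numeral IV denotes a major triad on scale degree 4. With C on degree 4, the tonic of the new key is G.
Degree 4 carries a major triad in major keys, so the destination is G major.
Check: the diatonic triads of G major are G (I), Am (ii), Bm (iii), C (IV), D (V), Em (vi), F#dim (vii°) — C major is indeed IV.

G major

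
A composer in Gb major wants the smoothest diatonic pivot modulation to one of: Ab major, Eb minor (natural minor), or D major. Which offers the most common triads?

Triads of Gb major: Gb major (I), Ab minor (ii), Bb minor (iii), Cb major (IV), Db major (V), Eb minor (vi), F diminished (vii°).
Ab major shares 2: Bbm, Db.
Eb minor (natural minor) shares 7: Gb, Abm, Bbm, Cb, Db, Ebm, Fdim.
D major shares 0: none.
The most common triads (7) are shared with Eb minor.

Eb minor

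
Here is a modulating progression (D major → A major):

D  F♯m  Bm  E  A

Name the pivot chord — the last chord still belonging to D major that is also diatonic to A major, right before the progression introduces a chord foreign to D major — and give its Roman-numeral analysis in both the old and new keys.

Chords diatonic to D major: D, Em, F♯m, G, A, Bm, C♯dim.
Reading the progression, the first chord not in that set is E, so the modulation leaves D major there.
The chord immediately before E is Bm, which is diatonic to both keys: vi in D major and ii in A major.

Bm — vi in D major, ii in A major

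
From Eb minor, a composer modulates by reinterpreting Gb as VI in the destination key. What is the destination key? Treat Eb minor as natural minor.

The numeral VI denotes a major triad on scale degree 6. With Gb on degree 6, the tonic of the new key is Bb.
Degree 6 carries a major triad in minor keys, so the destination is Bb minor.
Check: the diatonic triads of Bb minor (natural minor) are Bbm (i), Cdim (ii°), Db (III), Ebm (iv), Fm (v), Gb (VI), Ab (VII) — Gb is indeed VI.

Bb minor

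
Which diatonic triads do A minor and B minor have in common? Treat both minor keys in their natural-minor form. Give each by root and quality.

Triads in A minor (natural minor): Am (i), Bdim (ii°), C (III), Dm (iv), Em (v), F (VI), G (VII).
Triads in B minor (natural minor): Bm (i), C♯dim (ii°), D (III), Em (iv), F♯m (v), G (VI), A (VII).
Shared triads with their functions: Em (v in A minor, iv in B minor); G (VII in A minor, VI in B minor).

Em, G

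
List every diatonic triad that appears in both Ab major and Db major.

Triads in Ab major: Ab (I), Bbm (ii), Cm (iii), Db (IV), Eb (V), Fm (vi), Gdim (vii°).
Triads in Db major: Db (I), Ebm (ii), Fm (iii), Gb (IV), Ab (V), Bbm (vi), Cdim (vii°).
Shared triads with their functions: Ab (I in Ab major, V in Db major); Bbm (ii in Ab major, vi in Db major); Db (IV in Ab major, I in Db major); Fm (vi in Ab major, iii in Db major).

Ab, Bbm, Db, Fm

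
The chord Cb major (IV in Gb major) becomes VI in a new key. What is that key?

Eb minor

The numeral VI denotes a major triad on scale degree 6. With Cb on degree 6, the tonic of the new key is Eb.
Degree 6 carries a major triad in minor keys, so the destination is Eb minor.
Check: the diatonic triads of Eb minor (natural minor) are Ebm (i), Fdim (ii°), Gb (III), Abm (iv), Bbm (v), Cb (VI), Db (VII) — Cb major is indeed VI.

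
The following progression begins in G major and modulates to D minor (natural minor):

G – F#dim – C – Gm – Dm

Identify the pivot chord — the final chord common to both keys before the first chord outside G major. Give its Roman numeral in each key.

Chords diatonic to G major: G, Am, Bm, C, D, Em, F#dim.
Reading the progression, the first chord not in that set is Gm, so the modulation leaves G major there.
The chord immediately before Gm is C, which is diatonic to both keys: IV in G major and VII in D minor.

C — IV in G major, VII in D minor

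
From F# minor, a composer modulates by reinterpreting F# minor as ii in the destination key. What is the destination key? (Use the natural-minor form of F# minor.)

E major

The numeral ii denotes a minor triad on scale degree 2. With F# on degree 2, the tonic of the new key is E.
Degree 2 carries a minor triad in major keys, so the destination is E major.
Check: the diatonic triads of E major are E (I), F#m (ii), G#m (iii), A (IV), B (V), C#m (vi), D#dim (vii°) — F# minor is indeed ii.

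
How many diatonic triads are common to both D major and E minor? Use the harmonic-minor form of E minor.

Diatonic triads of D major: D (I), Em (ii), F♯m (iii), G (IV), A (V), Bm (vi), C♯dim (vii°).
Diatonic triads of E minor (harmonic minor): Em (i), F♯dim (ii°), Gaug (III+), Am (iv), B (V), C (VI), D♯dim (vii°).
Matching root and quality in both lists: Em.
That gives 1 common triad.

1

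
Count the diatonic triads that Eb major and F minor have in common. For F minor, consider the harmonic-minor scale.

Diatonic triads of Eb major: Eb (I), Fm (ii), Gm (iii), Ab (IV), Bb (V), Cm (vi), Ddim (vii°).
Diatonic triads of F minor (harmonic minor): Fm (i), Gdim (ii°), Abaug (III+), Bbm (iv), C (V), Db (VI), Edim (vii°).
Matching root and quality in both lists: Fm.
That gives 1 common triad.

1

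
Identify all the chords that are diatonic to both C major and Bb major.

Triads in C major: C major (I), D minor (ii), E minor (iii), F major (IV), G major (V), A minor (vi), B diminished (vii°).
Triads in Bb major: Bb major (I), C minor (ii), D minor (iii), Eb major (IV), F major (V), G minor (vi), A diminished (vii°).
Shared triads with their functions: D minor (ii in C major, iii in Bb major); F major (IV in C major, V in Bb major).

Dm, F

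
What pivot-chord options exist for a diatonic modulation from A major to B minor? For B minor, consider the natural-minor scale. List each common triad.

Triads in A major: A (I), Bm (ii), C♯m (iii), D (IV), E (V), F♯m (vi), G♯dim (vii°).
Triads in B minor (natural minor): Bm (i), C♯dim (ii°), D (III), Em (iv), F♯m (v), G (VI), A (VII).
Shared triads with their functions: A (I in A major, VII in B minor); Bm (ii in A major, i in B minor); D (IV in A major, III in B minor); F♯m (vi in A major, v in B minor).

A, Bm, D, F♯m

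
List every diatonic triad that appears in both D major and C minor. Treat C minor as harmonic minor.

Triads in D major: D (I), Em (ii), F♯m (iii), G (IV), A (V), Bm (vi), C♯dim (vii°).
Triads in C minor (harmonic minor): Cm (i), Ddim (ii°), E♭aug (III+), Fm (iv), G (V), A♭ (VI), Bdim (vii°).
Shared triads with their functions: G (IV in D major, V in C minor).

G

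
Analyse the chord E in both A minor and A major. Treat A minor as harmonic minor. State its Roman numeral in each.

V in A minor; V in A major

The scale of A minor (harmonic minor) is A B C D E F G♯; E is degree 5, and the triad built there (E-G♯-B) is major, so it is V.
The scale of A major is A B C♯ D E F♯ G♯; E is degree 5, and the triad built there (E-G♯-B) is major, so it is V.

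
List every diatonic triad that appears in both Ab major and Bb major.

Triads in Ab major: Ab major (I), Bb minor (ii), C minor (iii), Db major (IV), Eb major (V), F minor (vi), G diminished (vii°).
Triads in Bb major: Bb major (I), C minor (ii), D minor (iii), Eb major (IV), F major (V), G minor (vi), A diminished (vii°).
Shared triads with their functions: C minor (iii in Ab major, ii in Bb major); Eb major (V in Ab major, IV in Bb major).

Cm, Eb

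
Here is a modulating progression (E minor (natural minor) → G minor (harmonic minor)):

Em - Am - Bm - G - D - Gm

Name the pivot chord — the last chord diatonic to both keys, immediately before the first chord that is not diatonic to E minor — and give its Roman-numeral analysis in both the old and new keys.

D — VII in E minor, V in G minor

Chords diatonic to E minor: Em, F#dim, G, Am, Bm, C, D.
Reading the progression, the first chord not in that set is Gm, so the modulation leaves E minor there.
The chord immediately before Gm is D, which is diatonic to both keys: VII in E minor and V in G minor.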